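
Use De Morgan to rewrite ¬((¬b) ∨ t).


De Morgan: the negation of a disjunction is the conjunction of the negations.
Distribute ¬ across ∨, flipping it to ∧, and negate each literal.

b ∧ (¬t)


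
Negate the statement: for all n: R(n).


¬(for all x: φ) = there exists x: ¬φ, and ¬(there exists x: φ) = for all x: ¬φ.
Apply to the universal statement.

there exists n: NOT(R(n))


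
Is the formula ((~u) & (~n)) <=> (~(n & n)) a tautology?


Build the truth table over {n, u}:
n | u | φ
---------
False | False | True
True | False | True
False | True | False
True | True | True
Counterexample at row 3: with n=False, u=True, the formula is False.

No, it is not a tautology.


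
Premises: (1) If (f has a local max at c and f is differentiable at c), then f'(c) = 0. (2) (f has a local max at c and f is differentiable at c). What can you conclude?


Modus ponens: from (P → Q) and P, infer Q.
P = '(f has a local max at c and f is differentiable at c)' is asserted, and P → Q holds, so Q follows.

f'(c) = 0.


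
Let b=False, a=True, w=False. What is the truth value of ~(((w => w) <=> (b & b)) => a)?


Substitute b=False, a=True, w=False:
w => w = False => False = True
b & b = False & False = False
(w => w) <=> (b & b) = True <=> False = False
((w => w) <=> (b & b)) => a = False => True = True
~(((w => w) <=> (b & b)) => a) = False

False


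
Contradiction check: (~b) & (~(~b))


Truth table over {b}:
b | φ
-----
False | False
True | False
Every row is false.

Yes, it is a contradiction.


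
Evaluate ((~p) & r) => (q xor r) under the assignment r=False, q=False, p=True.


Substitute r=False, q=False, p=True:
~p = False
(~p) & r = False & False = False
q xor r = False xor False = False
((~p) & r) => (q xor r) = False => False = True

True


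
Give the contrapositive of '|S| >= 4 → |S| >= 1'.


The contrapositive of (P → Q) is (¬Q → ¬P); it is logically equivalent to the original.
Here P = '|S| >= 4' and Q = '|S| >= 1'.

If not (|S| >= 1), then not (|S| >= 4).


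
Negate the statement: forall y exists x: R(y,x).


Negation flips each quantifier (∀↔∃) and negates the inner predicate.
¬(forall y exists x: φ) = exists y forall x: ¬φ.

exists y forall x: ~(R(y,x))


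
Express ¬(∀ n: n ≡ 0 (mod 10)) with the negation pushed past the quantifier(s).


¬(∀ x: φ) = ∃ x: ¬φ, and ¬(∃ x: φ) = ∀ x: ¬φ.
Apply to the universal statement.

∃ n: ¬(n ≡ 0 (mod 10))


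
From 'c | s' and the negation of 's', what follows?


Disjunctive syllogism: from (P ∨ Q) and ¬P, infer Q.
One disjunct, 's', is ruled out; the other must hold.

c


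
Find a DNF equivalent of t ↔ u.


Step 1: t ↔ u is true exactly when both agree: (t ∧ u) ∨ (¬t ∧ ¬u).

(t ∧ u) ∨ ((¬t) ∧ (¬u))


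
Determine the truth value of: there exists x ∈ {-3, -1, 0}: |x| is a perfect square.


Evaluate the predicate on each element: -3:F, -1:T, 0:T.
Witness x = -1 satisfies the predicate.

T


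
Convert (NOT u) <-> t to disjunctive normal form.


Step 1: (¬u) ↔ t is true exactly when both agree: ((¬u) ∧ t) ∨ (¬(¬u) ∧ ¬t).
Step 2: Eliminate any double negations (¬¬X = X).

((NOT u) AND t) OR (u AND (NOT t))


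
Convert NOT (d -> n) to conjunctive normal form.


Step 1: Rewrite d → n as ¬d ∨ n.
Step 2: Negate: ¬(¬d ∨ n) = d ∧ ¬n (De Morgan + double negation).

d AND (NOT n)


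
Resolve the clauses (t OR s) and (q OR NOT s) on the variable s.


The clauses contain complementary literals s and NOTs.
Resolution eliminates this pair and disjoins the remaining literals (merging duplicates).

(t OR q)


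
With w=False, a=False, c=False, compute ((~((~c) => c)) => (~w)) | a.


Substitute w=False, a=False, c=False:
~c = True
(~c) => c = True => False = False
~((~c) => c) = True
~w = True
(~((~c) => c)) => (~w) = True => True = True
((~((~c) => c)) => (~w)) | a = True | False = True

True


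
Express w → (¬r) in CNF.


Step 1: Rewrite w → (¬r) as ¬w ∨ (¬r).

(¬w) ∨ (¬r)


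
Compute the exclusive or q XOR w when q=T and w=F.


Exclusive or is true when exactly one operand is true.
Substitute: q=T, w=F.
T XOR F evaluates to T.

T


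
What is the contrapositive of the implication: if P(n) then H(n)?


The contrapositive of (P → Q) is (¬Q → ¬P); it is logically equivalent to the original.
Here P = 'P(n)' and Q = 'H(n)'.

If not (H(n)), then not (P(n)).


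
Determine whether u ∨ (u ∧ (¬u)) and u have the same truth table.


Compare truth tables:
u | φ | ψ
---------
F | F | F
T | T | T
The columns φ and ψ agree on every row.

Yes, they are logically equivalent.


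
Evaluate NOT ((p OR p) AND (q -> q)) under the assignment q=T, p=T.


Substitute q=T, p=T:
p OR p = T OR T = T
q -> q = T -> T = T
(p OR p) AND (q -> q) = T AND T = T
NOT ((p OR p) AND (q -> q)) = F

F


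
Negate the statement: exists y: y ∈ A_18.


¬(forall x: φ) = exists x: ¬φ, and ¬(exists x: φ) = forall x: ¬φ.
Apply to the existential statement.

forall y: ~(y ∈ A_18)


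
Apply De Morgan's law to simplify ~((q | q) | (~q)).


De Morgan: the negation of a disjunction is the conjunction of the negations.
Distribute ~ across |, flipping it to &, and negate each literal.

((~q) & (~q)) & q


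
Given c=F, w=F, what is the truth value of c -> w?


Implication is false only when antecedent is true and consequent is false.
Substitute: c=F, w=F.
F -> F evaluates to T.

T


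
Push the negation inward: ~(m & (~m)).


De Morgan: the negation of a conjunction is the disjunction of the negations.
Distribute ~ across &, flipping it to |, and negate each literal.

(~m) | m


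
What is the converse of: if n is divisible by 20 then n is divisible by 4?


The converse of (P → Q) is (Q → P). It is not in general equivalent to the original.
Here P = 'n is divisible by 20' and Q = 'n is divisible by 4'.

If n is divisible by 4, then n is divisible by 20.


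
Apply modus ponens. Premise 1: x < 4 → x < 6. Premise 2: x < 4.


Modus ponens: from (P → Q) and P, infer Q.
P = 'x < 4' is asserted, and P → Q holds, so Q follows.

x < 6.


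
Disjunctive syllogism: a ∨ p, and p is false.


Disjunctive syllogism: from (P ∨ Q) and ¬P, infer Q.
One disjunct, 'p', is ruled out; the other must hold.

a


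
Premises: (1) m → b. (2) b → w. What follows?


Hypothetical syllogism: from (P → Q) and (Q → R), infer (P → R).
Chain the two implications through the shared middle term 'b'.

m → w


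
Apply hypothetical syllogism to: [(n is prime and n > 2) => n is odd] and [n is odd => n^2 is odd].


Hypothetical syllogism: from (P → Q) and (Q → R), infer (P → R).
Chain the two implications through the shared middle term 'n is odd'.

(n is prime and n > 2) => n^2 is odd


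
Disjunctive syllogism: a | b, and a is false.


Disjunctive syllogism: from (P ∨ Q) and ¬P, infer Q.
One disjunct, 'a', is ruled out; the other must hold.

b


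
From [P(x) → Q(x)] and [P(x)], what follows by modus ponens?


Modus ponens: from (P → Q) and P, infer Q.
P = 'P(x)' is asserted, and P → Q holds, so Q follows.

Q(x).


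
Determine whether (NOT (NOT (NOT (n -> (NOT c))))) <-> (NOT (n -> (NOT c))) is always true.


Build the truth table over {c, n}:
c | n | φ
---------
F | F | T
T | F | T
F | T | T
T | T | T
Every row evaluates to true.

Yes, it is a tautology.


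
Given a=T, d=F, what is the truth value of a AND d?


Conjunction is true only when both operands are true.
Substitute: a=T, d=F.
T AND F evaluates to F.

F


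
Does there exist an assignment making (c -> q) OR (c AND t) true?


Search for a satisfying assignment over {c, q, t}.
Try c=F, q=F, t=F: the formula evaluates to T.
A satisfying assignment exists.

Satisfiable.


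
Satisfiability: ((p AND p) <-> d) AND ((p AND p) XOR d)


Check all 4 assignments over {d, p}:
d | p | φ
---------
F | F | F
T | F | F
F | T | F
T | T | F
No assignment makes the formula true.

Unsatisfiable.


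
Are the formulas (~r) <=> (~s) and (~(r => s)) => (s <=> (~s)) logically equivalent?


Compare truth tables:
r | s | φ | ψ
-------------
False | False | True | True
True | False | False | False
False | True | False | True
True | True | True | True
They differ at row 3 (r=False, s=True): φ=False but ψ=True.

No, they are not logically equivalent.


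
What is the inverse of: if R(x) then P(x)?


The inverse of (P → Q) is (¬P → ¬Q). It is equivalent to the converse, not to the original.
Here P = 'R(x)' and Q = 'P(x)'.

If not (R(x)), then not (P(x)).


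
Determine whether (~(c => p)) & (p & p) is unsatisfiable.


Truth table over {c, p}:
c | p | φ
---------
False | False | False
True | False | False
False | True | False
True | True | False
Every row is false.

Yes, it is a contradiction.


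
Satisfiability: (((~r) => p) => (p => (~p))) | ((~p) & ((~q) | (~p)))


Search for a satisfying assignment over {p, q, r}.
Try p=False, q=False, r=False: the formula evaluates to True.
A satisfying assignment exists.

Satisfiable.


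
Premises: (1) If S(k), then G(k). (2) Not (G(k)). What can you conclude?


Modus tollens: from (P → Q) and ¬Q, infer ¬P.
Q = 'G(k)' is denied; since P → Q, P must also fail.

Not (S(k)).


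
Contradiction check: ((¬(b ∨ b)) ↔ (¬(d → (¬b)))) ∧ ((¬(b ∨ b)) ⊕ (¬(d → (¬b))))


Truth table over {b, d}:
b | d | φ
---------
F | F | F
T | F | F
F | T | F
T | T | F
Every row is false.

Yes, it is a contradiction.


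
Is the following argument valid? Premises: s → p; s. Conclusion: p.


This matches the form of modus ponens: the conclusion follows in every model of the premises.

Valid.


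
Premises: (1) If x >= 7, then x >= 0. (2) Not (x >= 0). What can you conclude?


Modus tollens: from (P → Q) and ¬Q, infer ¬P.
Q = 'x >= 0' is denied; since P → Q, P must also fail.

Not (x >= 7).


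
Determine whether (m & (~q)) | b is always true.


Build the truth table over {b, m, q}:
b | m | q | φ
-------------
False | False | False | False
True | False | False | True
False | True | False | True
True | True | False | True
False | False | True | False
True | False | True | True
False | True | True | False
True | True | True | True
Counterexample at row 1: with b=False, m=False, q=False, the formula is False.

No, it is not a tautology.


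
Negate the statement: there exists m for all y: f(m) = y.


Negation flips each quantifier (∀↔∃) and negates the inner predicate.
¬(there exists m for all y: φ) = for all m there exists y: ¬φ.

for all m there exists y: NOT(f(m) = y)


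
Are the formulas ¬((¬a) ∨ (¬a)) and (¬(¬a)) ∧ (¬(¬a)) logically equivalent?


Compare truth tables:
a | φ | ψ
---------
F | F | F
T | T | T
The columns φ and ψ agree on every row.

Yes, they are logically equivalent.


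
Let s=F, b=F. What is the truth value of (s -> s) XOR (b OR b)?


Substitute s=F, b=F:
s -> s = F -> F = T
b OR b = F OR F = F
(s -> s) XOR (b OR b) = T XOR F = T

T


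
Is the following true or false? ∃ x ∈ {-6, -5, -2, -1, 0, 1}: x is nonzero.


Evaluate the predicate on each element: -6:T, -5:T, -2:T, -1:T, 0:F, 1:T.
Witness x = -6 satisfies the predicate.

T


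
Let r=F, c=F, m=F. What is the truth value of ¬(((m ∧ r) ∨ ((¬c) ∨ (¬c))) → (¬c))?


Substitute r=F, c=F, m=F:
m ∧ r = F ∧ F = F
¬c = T
¬c = T
(¬c) ∨ (¬c) = T ∨ T = T
(m ∧ r) ∨ ((¬c) ∨ (¬c)) = F ∨ T = T
¬c = T
((m ∧ r) ∨ ((¬c) ∨ (¬c))) → (¬c) = T → T = T
¬(((m ∧ r) ∨ ((¬c) ∨ (¬c))) → (¬c)) = F

F


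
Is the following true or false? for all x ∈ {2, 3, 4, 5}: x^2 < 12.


Evaluate the predicate on each element: 2:T, 3:T, 4:F, 5:F.
Counterexample x = 4 fails the predicate.

F


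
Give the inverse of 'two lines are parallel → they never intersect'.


The inverse of (P → Q) is (¬P → ¬Q). It is equivalent to the converse, not to the original.
Here P = 'two lines are parallel' and Q = 'they never intersect'.

If not (two lines are parallel), then not (they never intersect).


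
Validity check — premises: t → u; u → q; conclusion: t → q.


This matches the form of hypothetical syllogism: the conclusion follows in every model of the premises.

Valid.


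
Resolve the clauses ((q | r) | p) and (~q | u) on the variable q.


The clauses contain complementary literals q and ~q.
Resolution eliminates this pair and disjoins the remaining literals (merging duplicates).

((p | r) | u)


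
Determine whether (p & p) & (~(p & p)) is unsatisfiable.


Truth table over {p}:
p | φ
-----
False | False
True | False
Every row is false.

Yes, it is a contradiction.


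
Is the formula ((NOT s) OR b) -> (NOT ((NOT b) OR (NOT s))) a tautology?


Build the truth table over {b, s}:
b | s | φ
---------
F | F | F
T | F | F
F | T | T
T | T | T
Counterexample at row 1: with b=F, s=F, the formula is F.

No, it is not a tautology.


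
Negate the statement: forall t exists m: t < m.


Negation flips each quantifier (∀↔∃) and negates the inner predicate.
¬(forall t exists m: φ) = exists t forall m: ¬φ.

exists t forall m: ~(t < m)


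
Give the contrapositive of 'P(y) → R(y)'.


The contrapositive of (P → Q) is (¬Q → ¬P); it is logically equivalent to the original.
Here P = 'P(y)' and Q = 'R(y)'.

If not (R(y)), then not (P(y)).


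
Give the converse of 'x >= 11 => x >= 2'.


The converse of (P → Q) is (Q → P). It is not in general equivalent to the original.
Here P = 'x >= 11' and Q = 'x >= 2'.

If x >= 2, then x >= 11.


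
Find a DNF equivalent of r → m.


Step 1: Rewrite r → m as ¬r ∨ m.

(¬r) ∨ m


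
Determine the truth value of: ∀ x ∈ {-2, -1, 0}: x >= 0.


Evaluate the predicate on each element: -2:F, -1:F, 0:T.
Counterexample x = -2 fails the predicate.

F


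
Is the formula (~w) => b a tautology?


Build the truth table over {b, w}:
b | w | φ
---------
False | False | False
True | False | True
False | True | True
True | True | True
Counterexample at row 1: with b=False, w=False, the formula is False.

No, it is not a tautology.


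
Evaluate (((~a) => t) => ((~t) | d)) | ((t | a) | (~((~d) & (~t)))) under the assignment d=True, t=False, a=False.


Substitute d=True, t=False, a=False:
… (earlier sub-steps elided)
~t = True
(~t) | d = True | True = True
((~a) => t) => ((~t) | d) = False => True = True
t | a = False | False = False
~d = False
~t = True
(~d) & (~t) = False & True = False
~((~d) & (~t)) = True
(t | a) | (~((~d) & (~t))) = False | True = True
(((~a) => t) => ((~t) | d)) | ((t | a) | (~((~d) & (~t)))) = True | True = True

True


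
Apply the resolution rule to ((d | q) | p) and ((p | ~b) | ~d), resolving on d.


The clauses contain complementary literals d and ~d.
Resolution eliminates this pair and disjoins the remaining literals (merging duplicates).

((p | q) | ~b)


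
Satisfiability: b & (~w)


Search for a satisfying assignment over {b, w}.
Try b=True, w=False: the formula evaluates to True.
A satisfying assignment exists.

Satisfiable.


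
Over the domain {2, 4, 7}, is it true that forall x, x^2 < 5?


Evaluate the predicate on each element: 2:True, 4:False, 7:False.
Counterexample x = 4 fails the predicate.

False


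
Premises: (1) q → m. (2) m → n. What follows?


Hypothetical syllogism: from (P → Q) and (Q → R), infer (P → R).
Chain the two implications through the shared middle term 'm'.

q → n


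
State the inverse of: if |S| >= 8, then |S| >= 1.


The inverse of (P → Q) is (¬P → ¬Q). It is equivalent to the converse, not to the original.
Here P = '|S| >= 8' and Q = '|S| >= 1'.

If not (|S| >= 8), then not (|S| >= 1).


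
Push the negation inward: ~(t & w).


De Morgan: the negation of a conjunction is the disjunction of the negations.
Distribute ~ across &, flipping it to |, and negate each literal.

(~t) | (~w)


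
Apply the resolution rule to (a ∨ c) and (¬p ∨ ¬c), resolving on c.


The clauses contain complementary literals c and ¬c.
Resolution eliminates this pair and disjoins the remaining literals (merging duplicates).

(a ∨ ¬p)


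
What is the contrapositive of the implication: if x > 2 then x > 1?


The contrapositive of (P → Q) is (¬Q → ¬P); it is logically equivalent to the original.
Here P = 'x > 2' and Q = 'x > 1'.

If not (x > 1), then not (x > 2).


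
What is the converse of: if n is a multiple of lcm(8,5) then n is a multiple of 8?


The converse of (P → Q) is (Q → P). It is not in general equivalent to the original.
Here P = 'n is a multiple of lcm(8,5)' and Q = 'n is a multiple of 8'.

If n is a multiple of 8, then n is a multiple of lcm(8,5).


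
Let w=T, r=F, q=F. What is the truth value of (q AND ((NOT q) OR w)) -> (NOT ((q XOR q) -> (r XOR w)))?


Substitute w=T, r=F, q=F:
NOT q = T
(NOT q) OR w = T OR T = T
q AND ((NOT q) OR w) = F AND T = F
q XOR q = F XOR F = F
r XOR w = F XOR T = T
(q XOR q) -> (r XOR w) = F -> T = T
NOT ((q XOR q) -> (r XOR w)) = F
(q AND ((NOT q) OR w)) -> (NOT ((q XOR q) -> (r XOR w))) = F -> F = T

T


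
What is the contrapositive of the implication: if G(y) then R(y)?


The contrapositive of (P → Q) is (¬Q → ¬P); it is logically equivalent to the original.
Here P = 'G(y)' and Q = 'R(y)'.

If not (R(y)), then not (G(y)).


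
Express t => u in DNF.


Step 1: Rewrite t → u as ¬t ∨ u.

(~t) | u


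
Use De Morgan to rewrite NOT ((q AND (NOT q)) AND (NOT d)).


De Morgan: the negation of a conjunction is the disjunction of the negations.
Distribute NOT across AND, flipping it to OR, and negate each literal.

((NOT q) OR q) OR d


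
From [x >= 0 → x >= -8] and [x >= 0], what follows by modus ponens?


Modus ponens: from (P → Q) and P, infer Q.
P = 'x >= 0' is asserted, and P → Q holds, so Q follows.

x >= -8.


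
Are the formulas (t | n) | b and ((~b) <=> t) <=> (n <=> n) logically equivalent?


Compare truth tables:
b | n | t | φ | ψ
-----------------
False | False | False | False | False
True | False | False | True | True
False | True | False | True | False
True | True | False | True | True
False | False | True | True | True
True | False | True | True | False
False | True | True | True | True
True | True | True | True | False
They differ at row 3 (b=False, n=True, t=False): φ=True but ψ=False.

No, they are not logically equivalent.


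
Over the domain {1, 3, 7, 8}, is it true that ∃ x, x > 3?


Evaluate the predicate on each element: 1:F, 3:F, 7:T, 8:T.
Witness x = 7 satisfies the predicate.

T


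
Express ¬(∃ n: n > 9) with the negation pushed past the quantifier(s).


¬(∀ x: φ) = ∃ x: ¬φ, and ¬(∃ x: φ) = ∀ x: ¬φ.
Apply to the existential statement.

∀ n: ¬(n > 9)


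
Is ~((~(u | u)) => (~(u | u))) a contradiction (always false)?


Truth table over {u}:
u | φ
-----
False | False
True | False
Every row is false.

Yes, it is a contradiction.


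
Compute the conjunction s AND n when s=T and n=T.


Conjunction is true only when both operands are true.
Substitute: s=T, n=T.
T AND T evaluates to T.

T


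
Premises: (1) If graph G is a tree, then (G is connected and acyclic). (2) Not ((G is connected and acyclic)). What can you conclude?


Modus tollens: from (P → Q) and ¬Q, infer ¬P.
Q = '(G is connected and acyclic)' is denied; since P → Q, P must also fail.

Not (graph G is a tree).


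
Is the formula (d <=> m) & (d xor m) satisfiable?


Check all 4 assignments over {d, m}:
d | m | φ
---------
False | False | False
True | False | False
False | True | False
True | True | False
No assignment makes the formula true.

Unsatisfiable.


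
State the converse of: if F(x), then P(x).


The converse of (P → Q) is (Q → P). It is not in general equivalent to the original.
Here P = 'F(x)' and Q = 'P(x)'.

If P(x), then F(x).


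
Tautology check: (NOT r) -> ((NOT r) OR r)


Build the truth table over {r}:
r | φ
-----
F | T
T | T
Every row evaluates to true.

Yes, it is a tautology.


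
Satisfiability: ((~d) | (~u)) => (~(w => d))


Search for a satisfying assignment over {d, u, w}.
Try d=True, u=True, w=False: the formula evaluates to True.
A satisfying assignment exists.

Satisfiable.


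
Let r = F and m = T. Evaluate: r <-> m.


Biconditional is true when both operands have the same truth value.
Substitute: r=F, m=T.
F <-> T evaluates to F.

F


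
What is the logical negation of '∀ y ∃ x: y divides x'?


Negation flips each quantifier (∀↔∃) and negates the inner predicate.
¬(∀ y ∃ x: φ) = ∃ y ∀ x: ¬φ.

∃ y ∀ x: ¬(y divides x)


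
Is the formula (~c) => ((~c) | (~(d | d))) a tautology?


Build the truth table over {c, d}:
c | d | φ
---------
False | False | True
True | False | True
False | True | True
True | True | True
Every row evaluates to true.

Yes, it is a tautology.


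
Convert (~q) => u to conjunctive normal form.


Step 1: Rewrite (¬q) → u as ¬(¬q) ∨ u.
Step 2: Eliminate any double negations (¬¬X = X).

q | u


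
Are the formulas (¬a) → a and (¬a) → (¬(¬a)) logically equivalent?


Compare truth tables:
a | φ | ψ
---------
F | F | F
T | T | T
The columns φ and ψ agree on every row.

Yes, they are logically equivalent.


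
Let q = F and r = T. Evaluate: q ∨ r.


Disjunction is false only when both operands are false.
Substitute: q=F, r=T.
F ∨ T evaluates to T.

T


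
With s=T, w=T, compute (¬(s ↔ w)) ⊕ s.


Substitute s=T, w=T:
s ↔ w = T ↔ T = T
¬(s ↔ w) = F
(¬(s ↔ w)) ⊕ s = F ⊕ T = T

T


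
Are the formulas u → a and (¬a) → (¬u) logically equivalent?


Compare truth tables:
a | u | φ | ψ
-------------
F | F | T | T
T | F | T | T
F | T | F | F
T | T | T | T
The columns φ and ψ agree on every row.

Yes, they are logically equivalent.


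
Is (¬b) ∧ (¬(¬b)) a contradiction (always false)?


Truth table over {b}:
b | φ
-----
F | F
T | F
Every row is false.

Yes, it is a contradiction.


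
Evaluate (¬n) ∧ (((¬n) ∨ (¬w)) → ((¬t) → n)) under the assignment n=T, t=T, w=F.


Substitute n=T, t=T, w=F:
¬n = F
¬n = F
¬w = T
(¬n) ∨ (¬w) = F ∨ T = T
¬t = F
(¬t) → n = F → T = T
((¬n) ∨ (¬w)) → ((¬t) → n) = T → T = T
(¬n) ∧ (((¬n) ∨ (¬w)) → ((¬t) → n)) = F ∧ T = F

F


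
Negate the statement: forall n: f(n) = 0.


¬(forall x: φ) = exists x: ¬φ, and ¬(exists x: φ) = forall x: ¬φ.
Apply to the universal statement.

exists n: ~(f(n) = 0)


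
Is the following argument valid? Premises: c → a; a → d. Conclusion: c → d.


This matches the form of hypothetical syllogism: the conclusion follows in every model of the premises.

Valid.


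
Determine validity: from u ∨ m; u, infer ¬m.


This is affirming a disjunct (fallacy). There exist truth assignments where the premises are all true but the conclusion is false.

Invalid.


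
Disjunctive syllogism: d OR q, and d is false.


Disjunctive syllogism: from (P ∨ Q) and ¬P, infer Q.
One disjunct, 'd', is ruled out; the other must hold.

q


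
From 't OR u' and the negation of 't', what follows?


Disjunctive syllogism: from (P ∨ Q) and ¬P, infer Q.
One disjunct, 't', is ruled out; the other must hold.

u


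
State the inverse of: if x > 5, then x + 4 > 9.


The inverse of (P → Q) is (¬P → ¬Q). It is equivalent to the converse, not to the original.
Here P = 'x > 5' and Q = 'x + 4 > 9'.

If not (x > 5), then not (x + 4 > 9).


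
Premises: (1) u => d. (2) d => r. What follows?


Hypothetical syllogism: from (P → Q) and (Q → R), infer (P → R).
Chain the two implications through the shared middle term 'd'.

u => r


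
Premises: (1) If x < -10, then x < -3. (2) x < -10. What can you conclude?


Modus ponens: from (P → Q) and P, infer Q.
P = 'x < -10' is asserted, and P → Q holds, so Q follows.

x < -3.


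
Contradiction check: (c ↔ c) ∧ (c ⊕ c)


Truth table over {c}:
c | φ
-----
F | F
T | F
Every row is false.

Yes, it is a contradiction.


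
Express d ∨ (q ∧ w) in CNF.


Step 1: Distribute ∨ over ∧: d ∨ (q ∧ w) = (d ∨ q) ∧ (d ∨ w).

(d ∨ q) ∧ (d ∨ w)


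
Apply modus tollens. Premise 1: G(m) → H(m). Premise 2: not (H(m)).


Modus tollens: from (P → Q) and ¬Q, infer ¬P.
Q = 'H(m)' is denied; since P → Q, P must also fail.

Not (G(m)).


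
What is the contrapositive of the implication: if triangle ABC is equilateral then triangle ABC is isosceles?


The contrapositive of (P → Q) is (¬Q → ¬P); it is logically equivalent to the original.
Here P = 'triangle ABC is equilateral' and Q = 'triangle ABC is isosceles'.

If not (triangle ABC is isosceles), then not (triangle ABC is equilateral).


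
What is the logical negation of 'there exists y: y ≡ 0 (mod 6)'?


¬(for all x: φ) = there exists x: ¬φ, and ¬(there exists x: φ) = for all x: ¬φ.
Apply to the existential statement.

for all y: NOT(y ≡ 0 (mod 6))


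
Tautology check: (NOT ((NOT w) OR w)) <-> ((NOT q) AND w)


Build the truth table over {q, w}:
q | w | φ
---------
F | F | T
T | F | T
F | T | F
T | T | T
Counterexample at row 3: with q=F, w=T, the formula is F.

No, it is not a tautology.


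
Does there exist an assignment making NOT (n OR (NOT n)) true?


Check all 2 assignments over {n}:
n | φ
-----
F | F
T | F
No assignment makes the formula true.

Unsatisfiable.


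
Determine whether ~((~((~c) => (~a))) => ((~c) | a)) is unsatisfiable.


Truth table over {a, c}:
a | c | φ
---------
False | False | False
True | False | False
False | True | False
True | True | False
Every row is false.

Yes, it is a contradiction.


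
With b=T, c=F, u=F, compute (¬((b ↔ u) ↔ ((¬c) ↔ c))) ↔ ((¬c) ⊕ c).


Substitute b=T, c=F, u=F:
b ↔ u = T ↔ F = F
¬c = T
(¬c) ↔ c = T ↔ F = F
(b ↔ u) ↔ ((¬c) ↔ c) = F ↔ F = T
¬((b ↔ u) ↔ ((¬c) ↔ c)) = F
¬c = T
(¬c) ⊕ c = T ⊕ F = T
(¬((b ↔ u) ↔ ((¬c) ↔ c))) ↔ ((¬c) ⊕ c) = F ↔ T = F

F


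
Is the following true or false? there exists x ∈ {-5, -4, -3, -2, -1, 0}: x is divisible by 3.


Evaluate the predicate on each element: -5:F, -4:F, -3:T, -2:F, -1:F, 0:T.
Witness x = -3 satisfies the predicate.

T


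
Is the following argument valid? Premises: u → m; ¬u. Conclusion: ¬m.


This is denying the antecedent (fallacy). There exist truth assignments where the premises are all true but the conclusion is false.

Invalid.


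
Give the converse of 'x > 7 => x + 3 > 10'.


The converse of (P → Q) is (Q → P). It is not in general equivalent to the original.
Here P = 'x > 7' and Q = 'x + 3 > 10'.

If x + 3 > 10, then x > 7.


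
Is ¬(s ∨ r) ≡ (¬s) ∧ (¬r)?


Compare truth tables:
r | s | φ | ψ
-------------
F | F | T | T
T | F | F | F
F | T | F | F
T | T | F | F
The columns φ and ψ agree on every row.

Yes, they are logically equivalent.


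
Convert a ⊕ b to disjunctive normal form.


Step 1: a ⊕ b is true exactly when they disagree: (a ∧ ¬b) ∨ (¬a ∧ b).

(a ∧ (¬b)) ∨ ((¬a) ∧ b)


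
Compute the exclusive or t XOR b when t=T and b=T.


Exclusive or is true when exactly one operand is true.
Substitute: t=T, b=T.
T XOR T evaluates to F.

F


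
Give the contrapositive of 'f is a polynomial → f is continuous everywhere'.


The contrapositive of (P → Q) is (¬Q → ¬P); it is logically equivalent to the original.
Here P = 'f is a polynomial' and Q = 'f is continuous everywhere'.

If not (f is continuous everywhere), then not (f is a polynomial).


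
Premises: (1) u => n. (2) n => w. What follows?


Hypothetical syllogism: from (P → Q) and (Q → R), infer (P → R).
Chain the two implications through the shared middle term 'n'.

u => w


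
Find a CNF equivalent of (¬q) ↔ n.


Step 1: Rewrite (¬q) ↔ n as ((¬q) → n) ∧ (n → (¬q)).
Step 2: Rewrite each implication as a disjunction.
Step 3: Eliminate any double negations (¬¬X = X).

(q ∨ n) ∧ ((¬n) ∨ (¬q))


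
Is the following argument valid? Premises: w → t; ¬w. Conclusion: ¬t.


This is denying the antecedent (fallacy). There exist truth assignments where the premises are all true but the conclusion is false.

Invalid.


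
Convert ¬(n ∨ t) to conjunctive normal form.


Step 1: Apply De Morgan: ¬(n ∨ t) = ¬n ∧ ¬t.

(¬n) ∧ (¬t)


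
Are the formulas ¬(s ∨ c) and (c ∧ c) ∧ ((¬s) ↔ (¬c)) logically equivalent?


Compare truth tables:
c | s | φ | ψ
-------------
F | F | T | F
T | F | F | F
F | T | F | F
T | T | F | T
They differ at row 1 (c=F, s=F): φ=T but ψ=F.

No, they are not logically equivalent.


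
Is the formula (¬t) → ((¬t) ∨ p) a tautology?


Build the truth table over {p, t}:
p | t | φ
---------
F | F | T
T | F | T
F | T | T
T | T | T
Every row evaluates to true.

Yes, it is a tautology.


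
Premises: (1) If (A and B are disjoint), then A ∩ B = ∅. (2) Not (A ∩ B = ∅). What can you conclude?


Modus tollens: from (P → Q) and ¬Q, infer ¬P.
Q = 'A ∩ B = ∅' is denied; since P → Q, P must also fail.

Not ((A and B are disjoint)).


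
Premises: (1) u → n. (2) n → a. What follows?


Hypothetical syllogism: from (P → Q) and (Q → R), infer (P → R).
Chain the two implications through the shared middle term 'n'.

u → a


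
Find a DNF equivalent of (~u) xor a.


Step 1: (¬u) ⊕ a is true exactly when they disagree: ((¬u) ∧ ¬a) ∨ (¬(¬u) ∧ a).
Step 2: Eliminate any double negations (¬¬X = X).

((~u) & (~a)) | (u & a)


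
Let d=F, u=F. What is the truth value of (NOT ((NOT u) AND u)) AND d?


Substitute d=F, u=F:
NOT u = T
(NOT u) AND u = T AND F = F
NOT ((NOT u) AND u) = T
(NOT ((NOT u) AND u)) AND d = T AND F = F

F


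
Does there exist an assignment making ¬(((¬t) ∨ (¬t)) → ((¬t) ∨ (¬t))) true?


Check all 2 assignments over {t}:
t | φ
-----
F | F
T | F
No assignment makes the formula true.

Unsatisfiable.


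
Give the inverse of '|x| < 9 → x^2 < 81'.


The inverse of (P → Q) is (¬P → ¬Q). It is equivalent to the converse, not to the original.
Here P = '|x| < 9' and Q = 'x^2 < 81'.

If not (|x| < 9), then not (x^2 < 81).


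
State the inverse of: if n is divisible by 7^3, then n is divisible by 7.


The inverse of (P → Q) is (¬P → ¬Q). It is equivalent to the converse, not to the original.
Here P = 'n is divisible by 7^3' and Q = 'n is divisible by 7'.

If not (n is divisible by 7^3), then not (n is divisible by 7).


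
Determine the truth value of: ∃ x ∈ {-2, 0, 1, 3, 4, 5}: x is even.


Evaluate the predicate on each element: -2:T, 0:T, 1:F, 3:F, 4:T, 5:F.
Witness x = -2 satisfies the predicate.

T


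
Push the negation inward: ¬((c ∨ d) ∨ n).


De Morgan: the negation of a disjunction is the conjunction of the negations.
Distribute ¬ across ∨, flipping it to ∧, and negate each literal.

((¬c) ∧ (¬d)) ∧ (¬n)


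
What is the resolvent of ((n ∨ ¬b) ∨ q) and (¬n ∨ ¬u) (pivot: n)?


The clauses contain complementary literals n and ¬n.
Resolution eliminates this pair and disjoins the remaining literals (merging duplicates).

((q ∨ ¬b) ∨ ¬u)


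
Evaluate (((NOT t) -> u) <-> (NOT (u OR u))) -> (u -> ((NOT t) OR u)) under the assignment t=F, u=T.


Substitute t=F, u=T:
NOT t = T
(NOT t) -> u = T -> T = T
u OR u = T OR T = T
NOT (u OR u) = F
((NOT t) -> u) <-> (NOT (u OR u)) = T <-> F = F
NOT t = T
(NOT t) OR u = T OR T = T
u -> ((NOT t) OR u) = T -> T = T
(((NOT t) -> u) <-> (NOT (u OR u))) -> (u -> ((NOT t) OR u)) = F -> T = T

T


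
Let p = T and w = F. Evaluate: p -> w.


Implication is false only when antecedent is true and consequent is false.
Substitute: p=T, w=F.
T -> F evaluates to F.

F


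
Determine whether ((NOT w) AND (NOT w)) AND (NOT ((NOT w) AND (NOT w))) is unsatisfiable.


Truth table over {w}:
w | φ
-----
F | F
T | F
Every row is false.

Yes, it is a contradiction.


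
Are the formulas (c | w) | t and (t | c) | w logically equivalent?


Compare truth tables:
c | t | w | φ | ψ
-----------------
False | False | False | False | False
True | False | False | True | True
False | True | False | True | True
True | True | False | True | True
False | False | True | True | True
True | False | True | True | True
False | True | True | True | True
True | True | True | True | True
The columns φ and ψ agree on every row.

Yes, they are logically equivalent.


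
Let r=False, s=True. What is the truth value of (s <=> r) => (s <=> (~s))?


Substitute r=False, s=True:
s <=> r = True <=> False = False
~s = False
s <=> (~s) = True <=> False = False
(s <=> r) => (s <=> (~s)) = False => False = True

True


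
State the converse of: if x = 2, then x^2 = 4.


The converse of (P → Q) is (Q → P). It is not in general equivalent to the original.
Here P = 'x = 2' and Q = 'x^2 = 4'.

If x^2 = 4, then x = 2.


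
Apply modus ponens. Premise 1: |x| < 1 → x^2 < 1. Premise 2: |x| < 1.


Modus ponens: from (P → Q) and P, infer Q.
P = '|x| < 1' is asserted, and P → Q holds, so Q follows.

x^2 < 1.


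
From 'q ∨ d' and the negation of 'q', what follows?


Disjunctive syllogism: from (P ∨ Q) and ¬P, infer Q.
One disjunct, 'q', is ruled out; the other must hold.

d


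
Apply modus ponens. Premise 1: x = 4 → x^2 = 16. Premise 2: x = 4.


Modus ponens: from (P → Q) and P, infer Q.
P = 'x = 4' is asserted, and P → Q holds, so Q follows.

x^2 = 16.


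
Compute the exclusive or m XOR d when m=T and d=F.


Exclusive or is true when exactly one operand is true.
Substitute: m=T, d=F.
T XOR F evaluates to T.

T


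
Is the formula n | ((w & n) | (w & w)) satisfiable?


Search for a satisfying assignment over {n, w}.
Try n=True, w=False: the formula evaluates to True.
A satisfying assignment exists.

Satisfiable.


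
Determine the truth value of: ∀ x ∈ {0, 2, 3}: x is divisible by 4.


Evaluate the predicate on each element: 0:T, 2:F, 3:F.
Counterexample x = 2 fails the predicate.

F


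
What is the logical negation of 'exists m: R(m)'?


¬(forall x: φ) = exists x: ¬φ, and ¬(exists x: φ) = forall x: ¬φ.
Apply to the existential statement.

forall m: ~(R(m))


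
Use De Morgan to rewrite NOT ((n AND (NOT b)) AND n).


De Morgan: the negation of a conjunction is the disjunction of the negations.
Distribute NOT across AND, flipping it to OR, and negate each literal.

((NOT n) OR b) OR (NOT n)


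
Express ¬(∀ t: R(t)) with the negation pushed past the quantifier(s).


¬(∀ x: φ) = ∃ x: ¬φ, and ¬(∃ x: φ) = ∀ x: ¬φ.
Apply to the universal statement.

∃ t: ¬(R(t))


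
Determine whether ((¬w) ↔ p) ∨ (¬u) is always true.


Build the truth table over {p, u, w}:
p | u | w | φ
-------------
F | F | F | T
T | F | F | T
F | T | F | F
T | T | F | T
F | F | T | T
T | F | T | T
F | T | T | T
T | T | T | F
Counterexample at row 3: with p=F, u=T, w=F, the formula is F.

No, it is not a tautology.


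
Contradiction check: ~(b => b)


Truth table over {b}:
b | φ
-----
False | False
True | False
Every row is false.

Yes, it is a contradiction.


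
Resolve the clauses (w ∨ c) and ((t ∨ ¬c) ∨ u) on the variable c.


The clauses contain complementary literals c and ¬c.
Resolution eliminates this pair and disjoins the remaining literals (merging duplicates).

((w ∨ t) ∨ u)


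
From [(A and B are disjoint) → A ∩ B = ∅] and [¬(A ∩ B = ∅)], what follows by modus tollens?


Modus tollens: from (P → Q) and ¬Q, infer ¬P.
Q = 'A ∩ B = ∅' is denied; since P → Q, P must also fail.

Not ((A and B are disjoint)).


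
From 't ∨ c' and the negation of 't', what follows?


Disjunctive syllogism: from (P ∨ Q) and ¬P, infer Q.
One disjunct, 't', is ruled out; the other must hold.

c


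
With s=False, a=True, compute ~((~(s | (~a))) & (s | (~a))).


Substitute s=False, a=True:
~a = False
s | (~a) = False | False = False
~(s | (~a)) = True
~a = False
s | (~a) = False | False = False
(~(s | (~a))) & (s | (~a)) = True & False = False
~((~(s | (~a))) & (s | (~a))) = True

True


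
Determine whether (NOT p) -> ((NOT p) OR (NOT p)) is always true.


Build the truth table over {p}:
p | φ
-----
F | T
T | T
Every row evaluates to true.

Yes, it is a tautology.


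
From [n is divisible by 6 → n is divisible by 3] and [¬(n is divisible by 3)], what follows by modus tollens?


Modus tollens: from (P → Q) and ¬Q, infer ¬P.
Q = 'n is divisible by 3' is denied; since P → Q, P must also fail.

Not (n is divisible by 6).


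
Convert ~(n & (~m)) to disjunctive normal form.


Step 1: Apply De Morgan: ¬(n ∧ (¬m)) = ¬n ∨ ¬(¬m).
Step 2: Eliminate any double negations (¬¬X = X).

(~n) | m


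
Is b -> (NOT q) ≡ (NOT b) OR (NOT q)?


Compare truth tables:
b | q | φ | ψ
-------------
F | F | T | T
T | F | T | T
F | T | T | T
T | T | F | F
The columns φ and ψ agree on every row.

Yes, they are logically equivalent.


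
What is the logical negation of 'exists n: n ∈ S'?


¬(forall x: φ) = exists x: ¬φ, and ¬(exists x: φ) = forall x: ¬φ.
Apply to the existential statement.

forall n: ~(n ∈ S)


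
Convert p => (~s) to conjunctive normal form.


Step 1: Rewrite p → (¬s) as ¬p ∨ (¬s).

(~p) | (~s)


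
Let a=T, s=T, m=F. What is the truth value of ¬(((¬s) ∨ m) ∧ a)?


Substitute a=T, s=T, m=F:
¬s = F
(¬s) ∨ m = F ∨ F = F
((¬s) ∨ m) ∧ a = F ∧ T = F
¬(((¬s) ∨ m) ∧ a) = T

T


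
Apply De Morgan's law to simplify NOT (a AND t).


De Morgan: the negation of a conjunction is the disjunction of the negations.
Distribute NOT across AND, flipping it to OR, and negate each literal.

(NOT a) OR (NOT t)


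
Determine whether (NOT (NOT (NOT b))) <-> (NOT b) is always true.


Build the truth table over {b}:
b | φ
-----
F | T
T | T
Every row evaluates to true.

Yes, it is a tautology.


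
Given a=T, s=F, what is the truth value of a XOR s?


Exclusive or is true when exactly one operand is true.
Substitute: a=T, s=F.
T XOR F evaluates to T.

T


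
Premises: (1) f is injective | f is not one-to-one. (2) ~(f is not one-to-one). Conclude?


Disjunctive syllogism: from (P ∨ Q) and ¬P, infer Q.
One disjunct, 'f is not one-to-one', is ruled out; the other must hold.

f is injective


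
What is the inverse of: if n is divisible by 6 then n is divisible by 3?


The inverse of (P → Q) is (¬P → ¬Q). It is equivalent to the converse, not to the original.
Here P = 'n is divisible by 6' and Q = 'n is divisible by 3'.

If not (n is divisible by 6), then not (n is divisible by 3).


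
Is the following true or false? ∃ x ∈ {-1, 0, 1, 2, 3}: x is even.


Evaluate the predicate on each element: -1:F, 0:T, 1:F, 2:T, 3:F.
Witness x = 0 satisfies the predicate.

T


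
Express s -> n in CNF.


Step 1: Rewrite s → n as ¬s ∨ n.

(NOT s) OR n


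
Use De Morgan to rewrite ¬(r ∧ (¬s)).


De Morgan: the negation of a conjunction is the disjunction of the negations.
Distribute ¬ across ∧, flipping it to ∨, and negate each literal.

(¬r) ∨ s
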